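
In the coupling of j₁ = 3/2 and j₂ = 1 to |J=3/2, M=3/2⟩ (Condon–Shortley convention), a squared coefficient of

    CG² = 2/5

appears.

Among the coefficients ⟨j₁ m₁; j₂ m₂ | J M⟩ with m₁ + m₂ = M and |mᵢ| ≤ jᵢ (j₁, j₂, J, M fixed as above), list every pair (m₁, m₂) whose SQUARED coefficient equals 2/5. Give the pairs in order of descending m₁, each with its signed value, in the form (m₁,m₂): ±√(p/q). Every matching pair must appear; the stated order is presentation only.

Admissible pairs with m₁+m₂ = M = 3/2: (1/2,1), (3/2,0)
  (m₁,m₂)=(3/2,0): CG² = 3/5, CG = +√(3/5)
  (m₁,m₂)=(1/2,1): CG² = 2/5, CG = −√(2/5)   ← matches the target
Pairs with CG² = 2/5: (1/2,1): −√(2/5)

(1/2,1): −√(2/5)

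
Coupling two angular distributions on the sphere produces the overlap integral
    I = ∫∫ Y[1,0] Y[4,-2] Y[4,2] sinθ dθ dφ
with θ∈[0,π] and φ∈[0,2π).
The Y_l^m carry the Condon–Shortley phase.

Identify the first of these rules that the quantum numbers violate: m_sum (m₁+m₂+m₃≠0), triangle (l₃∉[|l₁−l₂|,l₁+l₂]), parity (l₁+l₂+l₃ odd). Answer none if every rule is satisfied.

parity

Σmᵢ = 0  ✓
l₃∈[|l₁−l₂|,l₁+l₂]=[3,5], have l₃=4  ✓
Σlᵢ = 9 ⇒ odd  ✗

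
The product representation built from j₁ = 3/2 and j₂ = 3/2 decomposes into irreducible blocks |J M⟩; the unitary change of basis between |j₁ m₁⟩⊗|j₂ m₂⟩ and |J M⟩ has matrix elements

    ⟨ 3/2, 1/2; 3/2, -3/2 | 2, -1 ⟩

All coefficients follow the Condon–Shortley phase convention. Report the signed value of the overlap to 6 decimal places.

+0.707107  (= +√(1/2))

triangle: 1!·2!·2!/6! = 4/720
(j±m)!: 2!·1!·0!·3!·1!·3! = 72
prefactor² = (2J+1)·Δ·N² = 2
  k=0: +1/(0!·1!·1!·0!·1!·2!) = 1/2
Σ = 1/2  ⇒  CG² = 2·(1/2)² = 1/2
CG = +√(1/2) = +0.707107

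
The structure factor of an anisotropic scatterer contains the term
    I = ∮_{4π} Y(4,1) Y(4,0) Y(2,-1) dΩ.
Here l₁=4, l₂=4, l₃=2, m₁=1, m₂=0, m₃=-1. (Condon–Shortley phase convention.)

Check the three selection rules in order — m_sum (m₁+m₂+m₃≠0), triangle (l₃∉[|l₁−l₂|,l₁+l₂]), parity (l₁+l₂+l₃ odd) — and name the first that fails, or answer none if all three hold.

none

Σmᵢ = 0  ✓
l₃∈[|l₁−l₂|,l₁+l₂]=[0,8], have l₃=2  ✓
Σlᵢ = 10 ⇒ even  ✓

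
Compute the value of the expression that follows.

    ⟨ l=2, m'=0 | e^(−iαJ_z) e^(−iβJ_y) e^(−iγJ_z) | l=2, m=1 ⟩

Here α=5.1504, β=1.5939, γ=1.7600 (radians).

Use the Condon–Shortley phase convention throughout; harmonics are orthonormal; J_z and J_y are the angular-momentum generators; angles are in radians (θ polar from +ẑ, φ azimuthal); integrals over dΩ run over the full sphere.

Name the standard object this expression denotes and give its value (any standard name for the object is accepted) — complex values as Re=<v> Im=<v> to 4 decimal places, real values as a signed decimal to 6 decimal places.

Wigner D-matrix element, Re=0.0053 Im=0.0278

This is a Wigner D-matrix element — the rotation-matrix element ⟨l m'| R(α,β,γ) |l m⟩ in the angular-momentum basis.
First d^2_{0,1}(β=1.5939), then the phase factors e^{-i(0)α} and e^{-i(1)γ}:
With c≡cos(β/2)=0.698891 and s≡sin(β/2)=0.715228, N=[2·2·6·1]^{1/2}=4.898979
k: max(0,(1)−(0))=1 … min(2+(1),2−(0))=2
  k=1: (−1)^0·4.8990/(2)·0.6989^3·0.7152^1 = +0.598066
  k=2: (−1)^1·4.8990/(2)·0.6989^1·0.7152^3 = -0.626352
d^2_{0,1}(1.5939) = +0.598066 -0.626352 = -0.028286
Phases: e^{-i·(0)·5.1504}=+1.000000+0.000000i, e^{-i·(1)·1.7600}=-0.188077-0.982154i ⇒ D=+0.005320+0.027781i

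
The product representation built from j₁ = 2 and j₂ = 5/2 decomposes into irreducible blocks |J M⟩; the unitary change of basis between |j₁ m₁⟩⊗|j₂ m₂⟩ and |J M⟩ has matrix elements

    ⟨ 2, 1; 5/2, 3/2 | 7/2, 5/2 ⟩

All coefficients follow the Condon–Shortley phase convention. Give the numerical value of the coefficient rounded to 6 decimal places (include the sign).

−√(1/63) ≈ -0.125988

triangle: 1!*3!*4!/9! = 144/362880
(j±m)!: 3!*1!*4!*1!*6!*1! = 103680
prefactor² = (2J+1)*Δ*N² = 2304/7
  k=0: +1/(0!*1!*1!*4!*2!*0!) = 1/48
  k=1: −1/(1!*0!*0!*3!*3!*1!) = -1/36
Σ = -1/144  ⇒  CG² = 2304/7*(-1/144)² = 1/63
CG = −√(1/63) = -0.125988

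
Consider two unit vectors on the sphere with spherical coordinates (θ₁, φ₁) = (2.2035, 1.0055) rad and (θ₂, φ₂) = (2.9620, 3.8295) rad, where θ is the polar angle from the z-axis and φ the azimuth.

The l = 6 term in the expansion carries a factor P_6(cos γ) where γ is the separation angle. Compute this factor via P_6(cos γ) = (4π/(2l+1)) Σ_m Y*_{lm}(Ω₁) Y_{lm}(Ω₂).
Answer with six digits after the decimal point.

0.327114

Term-by-term m-sum for l=6 (normalisation 4π/13 = 0.966644):
  [-6]  conj(Y_{6,-6})(Ω₁) = +0.128734-0.032897i ; Y_{6,-6}(Ω₂) = -0.000009+0.000013i ; Δ = -0.000001+0.000002i
  [-5]  conj(Y_{6,-5})(Ω₁) = -0.104600+0.320886i ; Y_{6,-5}(Ω₂) = -0.000286+0.000088i ; Δ = +0.000002-0.000101i
  [-4]  conj(Y_{6,-4})(Ω₁) = -0.273520-0.331142i ; Y_{6,-4}(Ω₂) = -0.003242-0.001332i ; Δ = +0.000445+0.001438i
  [-3]  conj(Y_{6,-3})(Ω₁) = +0.169634-0.021331i ; Y_{6,-3}(Ω₂) = -0.013222-0.024616i ; Δ = -0.002768-0.003894i
  [-2]  conj(Y_{6,-2})(Ω₁) = +0.113651-0.241282i ; Y_{6,-2}(Ω₂) = +0.029200-0.147854i ; Δ = -0.032356-0.023849i
  [-1]  conj(Y_{6,-1})(Ω₁) = +0.153139+0.241410i ; Y_{6,-1}(Ω₂) = +0.385141-0.316519i ; Δ = +0.135391+0.044506i
  [+0]  conj(Y_{6,0})(Ω₁) = +0.195589-0.000000i ; Y_{6,0}(Ω₂) = +0.700327+0.000000i ; Δ = +0.136976+0.000000i
  [+1]  conj(Y_{6,1})(Ω₁) = -0.153139+0.241410i ; Y_{6,1}(Ω₂) = -0.385141-0.316519i ; Δ = +0.135391-0.044506i
  [+2]  conj(Y_{6,2})(Ω₁) = +0.113651+0.241282i ; Y_{6,2}(Ω₂) = +0.029200+0.147854i ; Δ = -0.032356+0.023849i
  [+3]  conj(Y_{6,3})(Ω₁) = -0.169634-0.021331i ; Y_{6,3}(Ω₂) = +0.013222-0.024616i ; Δ = -0.002768+0.003894i
  [+4]  conj(Y_{6,4})(Ω₁) = -0.273520+0.331142i ; Y_{6,4}(Ω₂) = -0.003242+0.001332i ; Δ = +0.000445-0.001438i
  [+5]  conj(Y_{6,5})(Ω₁) = +0.104600+0.320886i ; Y_{6,5}(Ω₂) = +0.000286+0.000088i ; Δ = +0.000002+0.000101i
  [+6]  conj(Y_{6,6})(Ω₁) = +0.128734+0.032897i ; Y_{6,6}(Ω₂) = -0.000009-0.000013i ; Δ = -0.000001-0.000002i
Total Σ_m = +0.338402-0.000000i. Multiply by 0.966644: +0.327114-0.000000i. P_6(cos γ) = 0.327114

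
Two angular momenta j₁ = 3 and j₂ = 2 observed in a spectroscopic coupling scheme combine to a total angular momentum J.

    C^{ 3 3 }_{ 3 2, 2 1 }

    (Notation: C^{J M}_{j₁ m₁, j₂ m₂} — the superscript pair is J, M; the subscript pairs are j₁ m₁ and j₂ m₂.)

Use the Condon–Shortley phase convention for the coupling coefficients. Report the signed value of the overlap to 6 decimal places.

√[7·2!4!2!/9! · 5!1!3!1!6!0!] = √(960)
  +(−1)^1/∏(1,1,0,2,4,0)! = -1/48  (running -1/48)
⟨..|..⟩ = √(960)·(-1/48) = -0.645497

−√(5/12) = -0.645497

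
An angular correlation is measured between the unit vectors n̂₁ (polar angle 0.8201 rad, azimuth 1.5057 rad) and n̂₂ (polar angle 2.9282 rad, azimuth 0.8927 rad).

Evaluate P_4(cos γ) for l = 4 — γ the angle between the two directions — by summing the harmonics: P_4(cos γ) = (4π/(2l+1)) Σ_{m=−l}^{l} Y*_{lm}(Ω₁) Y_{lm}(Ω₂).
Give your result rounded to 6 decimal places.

-0.346513

Term-by-term m-sum for l=4 (normalisation 4π/9 = 1.396263):
  [-4]  conj(Y_{4,-4})(Ω₁) = 0.12225 - 0.03257j ; Y_{4,-4}(Ω₂) = -0.00081 + 0.00037j ; Δ = -0.00009 + 0.00007j
  [-3]  conj(Y_{4,-3})(Ω₁) = -0.06478 - 0.32747j ; Y_{4,-3}(Ω₂) = 0.01039 + 0.00519j ; Δ = 0.00103 - 0.00374j
  [-2]  conj(Y_{4,-2})(Ω₁) = -0.40032 + 0.05242j ; Y_{4,-2}(Ω₂) = -0.01817 - 0.08335j ; Δ = 0.01164 + 0.03242j
  [-1]  conj(Y_{4,-1})(Ω₁) = 0.00395 + 0.06058j ; Y_{4,-1}(Ω₂) = -0.22641 + 0.28108j ; Δ = -0.01792 - 0.01261j
  [+0]  conj(Y_{4,0})(Ω₁) = -0.35769 + 0.00000j ; Y_{4,0}(Ω₂) = 0.66396 + 0.00000j ; Δ = -0.23749 + 0.00000j
  [+1]  conj(Y_{4,1})(Ω₁) = -0.00395 + 0.06058j ; Y_{4,1}(Ω₂) = 0.22641 + 0.28108j ; Δ = -0.01792 + 0.01261j
  [+2]  conj(Y_{4,2})(Ω₁) = -0.40032 - 0.05242j ; Y_{4,2}(Ω₂) = -0.01817 + 0.08335j ; Δ = 0.01164 - 0.03242j
  [+3]  conj(Y_{4,3})(Ω₁) = 0.06478 - 0.32747j ; Y_{4,3}(Ω₂) = -0.01039 + 0.00519j ; Δ = 0.00103 + 0.00374j
  [+4]  conj(Y_{4,4})(Ω₁) = 0.12225 + 0.03257j ; Y_{4,4}(Ω₂) = -0.00081 - 0.00037j ; Δ = -0.00009 - 0.00007j
Accumulated sum -0.24817 + 0.00000j; after 4π/(2l+1) scaling, -0.34651 + 0.00000j ⇒ P_4 = -0.346513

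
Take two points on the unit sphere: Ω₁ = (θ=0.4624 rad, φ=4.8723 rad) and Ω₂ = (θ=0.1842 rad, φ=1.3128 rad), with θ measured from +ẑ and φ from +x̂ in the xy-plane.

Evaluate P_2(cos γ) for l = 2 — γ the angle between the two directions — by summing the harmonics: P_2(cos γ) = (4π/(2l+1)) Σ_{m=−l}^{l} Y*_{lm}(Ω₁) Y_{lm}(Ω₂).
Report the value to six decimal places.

Addition theorem: P_2(cos γ) = (4π/5) Σ_m Y*_{lm}(Ω₁) Y_{lm}(Ω₂), m = −2…2:
  term(m=-2) = (0.000668, 0.000739)   from Y*(Ω₁)=(-0.072972, -0.024168), Y(Ω₂)=(-0.011271, -0.006394)
  term(m=-1) = (-0.039213, -0.017413)   from Y*(Ω₁)=(0.049113, -0.304505), Y(Ω₂)=(0.035492, -0.134502)
  term(m=+0) = (0.265071, 0.000000)   from Y*(Ω₁)=(0.442492, -0.000000), Y(Ω₂)=(0.599041, 0.000000)
  term(m=+1) = (-0.039213, 0.017413)   from Y*(Ω₁)=(-0.049113, -0.304505), Y(Ω₂)=(-0.035492, -0.134502)
  term(m=+2) = (0.000668, -0.000739)   from Y*(Ω₁)=(-0.072972, 0.024168), Y(Ω₂)=(-0.011271, 0.006394)
Total Σ_m = (0.187980, 0.000000). Multiply by 2.513274: (0.472445, 0.000000). P_2(cos γ) = 0.472445

0.472445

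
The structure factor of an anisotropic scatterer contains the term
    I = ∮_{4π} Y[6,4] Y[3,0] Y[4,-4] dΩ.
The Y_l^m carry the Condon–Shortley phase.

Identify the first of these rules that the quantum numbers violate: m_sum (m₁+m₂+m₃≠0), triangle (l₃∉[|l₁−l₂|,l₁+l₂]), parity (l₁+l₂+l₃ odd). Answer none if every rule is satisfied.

m₁+m₂+m₃ = 4 + 0 − 4 = 0  ✓
triangle: |6−3|=3 ≤ l₃=4 ≤ 6+3=9  ✓
parity: l₁+l₂+l₃ = 13 is odd  ✗

parity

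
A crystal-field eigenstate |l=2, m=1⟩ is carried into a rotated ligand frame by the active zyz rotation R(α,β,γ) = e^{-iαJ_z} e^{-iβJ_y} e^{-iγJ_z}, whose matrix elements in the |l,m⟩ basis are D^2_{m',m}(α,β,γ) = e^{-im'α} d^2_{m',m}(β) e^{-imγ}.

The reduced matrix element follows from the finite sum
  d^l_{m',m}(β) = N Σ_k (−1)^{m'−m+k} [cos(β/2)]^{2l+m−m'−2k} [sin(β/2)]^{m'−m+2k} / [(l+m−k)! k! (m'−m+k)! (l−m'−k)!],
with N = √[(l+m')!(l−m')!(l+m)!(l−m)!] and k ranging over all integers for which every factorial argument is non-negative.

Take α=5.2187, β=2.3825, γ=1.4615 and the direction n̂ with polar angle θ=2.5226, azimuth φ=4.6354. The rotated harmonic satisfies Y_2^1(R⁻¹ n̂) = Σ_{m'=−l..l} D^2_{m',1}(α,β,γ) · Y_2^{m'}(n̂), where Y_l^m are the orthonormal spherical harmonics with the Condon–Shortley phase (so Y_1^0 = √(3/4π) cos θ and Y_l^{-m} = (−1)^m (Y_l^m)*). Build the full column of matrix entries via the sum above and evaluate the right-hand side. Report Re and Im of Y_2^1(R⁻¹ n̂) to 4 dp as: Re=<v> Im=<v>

Re=0.2105 Im=0.1734

Need the full column D^2_{m',1} for m'=−2..2 at α=5.2187, β=2.3825, γ=1.4615.
cos(β/2)=0.370499, sin(β/2)=0.928833
d^2_{-2,1}: single k=3 term ⇒ +0.593786;  D = -0.534962+0.257676i
d^2_{-1,1}: k∈[2..3] ⇒ +0.355280 -0.744304 = -0.389024;  D = +0.317608+0.224644i
d^2_{0,1}: k∈[1..2] ⇒ +0.115711 -0.727236 = -0.611525;  D = -0.066704+0.607876i
d^2_{1,1}: k∈[0..1] ⇒ +0.018843 -0.355280 = -0.336437;  D = -0.310269+0.130089i
d^2_{2,1}: single k=0 term ⇒ -0.094478;  D = -0.074202-0.058482i
Y_2^{m'}(θ=2.5226,φ=4.6354) and Σ D·Y over m':
  (-0.5350+0.2577i)·(-0.1285-0.0199i)  (+0.3176+0.2246i)·(+0.0281-0.3640i)  (-0.0667+0.6079i)·(+0.3123+0.0000i)  (-0.3103+0.1301i)·(-0.0281-0.3640i)  (-0.0742-0.0585i)·(-0.1285+0.0199i)
Y_2^1(R⁻¹ n̂) = +0.210507+0.173388i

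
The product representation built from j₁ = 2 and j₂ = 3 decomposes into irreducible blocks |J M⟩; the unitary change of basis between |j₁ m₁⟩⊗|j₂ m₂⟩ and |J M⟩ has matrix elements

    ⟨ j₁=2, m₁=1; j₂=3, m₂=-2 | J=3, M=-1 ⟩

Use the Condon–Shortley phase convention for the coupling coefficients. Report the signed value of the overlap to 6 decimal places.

+√(1/4) = +0.500000

triangle: 2!*2!*4!/9! = 96/362880
(j±m)!: 3!*1!*1!*5!*2!*4! = 34560
prefactor² = (2J+1)*Δ*N² = 64
  k=0: +1/(0!*2!*1!*1!*1!*3!) = 1/12
  k=1: −1/(1!*1!*0!*0!*2!*4!) = -1/48
Σ = 1/16  ⇒  CG² = 64*(1/16)² = 1/4
CG = +√(1/4) = +0.500000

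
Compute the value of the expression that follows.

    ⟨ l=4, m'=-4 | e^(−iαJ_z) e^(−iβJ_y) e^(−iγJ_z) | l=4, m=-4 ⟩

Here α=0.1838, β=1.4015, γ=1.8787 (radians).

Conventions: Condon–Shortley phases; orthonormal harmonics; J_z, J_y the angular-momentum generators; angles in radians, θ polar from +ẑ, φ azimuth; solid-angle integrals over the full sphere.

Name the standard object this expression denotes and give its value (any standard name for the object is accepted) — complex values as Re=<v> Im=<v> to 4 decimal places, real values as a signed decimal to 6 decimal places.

This is a Wigner D-matrix element — the rotation-matrix element ⟨l m'| R(α,β,γ) |l m⟩ in the angular-momentum basis.
First d^4_{-4,-4}(β=1.4015), then the phase factors e^{-i(-4)α} and e^{-i(-4)γ}:
With c≡cos(β/2)=0.764359 and s≡sin(β/2)=0.644791, N=[1·40320·1·40320]^{1/2}=40320.000000
Admissible k: 0..0 (factorial args all ≥0)
  k=0: (−1)^0·40320.0000/(40320)·0.7644^8·0.6448^0 = +0.116514
d^4_{-4,-4}(1.4015) = +0.116514
Attach z-rotation phases: D = e^{-i(-4)(0.1838)}·(+0.116514)·e^{-i(-4)(1.8787)} = -0.044945+0.107496i

Wigner D-matrix element, Re=-0.0449 Im=0.1075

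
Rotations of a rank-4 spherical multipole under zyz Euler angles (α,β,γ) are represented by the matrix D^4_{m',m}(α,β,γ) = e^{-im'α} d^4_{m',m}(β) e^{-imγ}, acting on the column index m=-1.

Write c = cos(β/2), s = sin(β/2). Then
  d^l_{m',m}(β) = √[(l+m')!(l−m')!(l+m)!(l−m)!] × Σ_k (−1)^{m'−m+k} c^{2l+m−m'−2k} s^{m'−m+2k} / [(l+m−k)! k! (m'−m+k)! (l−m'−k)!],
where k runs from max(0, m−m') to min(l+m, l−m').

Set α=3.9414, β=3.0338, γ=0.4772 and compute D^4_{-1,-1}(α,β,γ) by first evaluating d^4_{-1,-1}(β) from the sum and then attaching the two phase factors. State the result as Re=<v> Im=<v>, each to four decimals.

Re=0.0083 Im=0.0273

First d^4_{-1,-1}(β=3.0338), then the phase factors e^{-i(-1)α} and e^{-i(-1)γ}:
Half-angle: c=0.053870, s=0.998548. N=√(6·120·6·120)=720.000000
Admissible k: 0..3 (factorial args all ≥0)
  k=0: (−1)^0·720.0000/(720)·0.0539^8·0.9985^0 = +0.000000
  k=1: (−1)^1·720.0000/(48)·0.0539^6·0.9985^2 = -0.000000
  k=2: (−1)^2·720.0000/(24)·0.0539^4·0.9985^4 = +0.000251
  k=3: (−1)^3·720.0000/(72)·0.0539^2·0.9985^6 = -0.028768
d^4_{-1,-1}(3.0338) = +0.000000 -0.000000 +0.000251 -0.028768 = -0.028517
D = (-0.696845-0.717222i)·(-0.028517)·(+0.888284+0.459294i) = +0.008258+0.027295i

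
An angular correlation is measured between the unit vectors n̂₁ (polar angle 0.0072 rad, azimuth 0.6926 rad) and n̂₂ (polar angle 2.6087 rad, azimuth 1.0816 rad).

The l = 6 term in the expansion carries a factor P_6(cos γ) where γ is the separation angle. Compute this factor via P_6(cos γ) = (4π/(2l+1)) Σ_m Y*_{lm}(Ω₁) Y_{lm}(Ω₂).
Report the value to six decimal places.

Expand P_6 via completeness: Σ_{m} conj(Y_{6,m}) at Ω₁ times Y_{6,m} at Ω₂ —
  m=-6: (-0.000000-0.000000i) × (+0.008129-0.001702i) = -0.000000-0.000000i  (running Σ = -0.000000-0.000000i)
  m=-5: (-0.000000-0.000000i) × (-0.031260-0.037445i) = +0.000000+0.000000i  (running Σ = +0.000000+0.000000i)
  m=-4: (-0.000000+0.000000i) × (-0.064071+0.157664i) = +0.000000-0.000000i  (running Σ = +0.000000-0.000000i)
  m=-3: (-0.000001+0.000002i) × (+0.377653-0.039116i) = -0.000000+0.000001i  (running Σ = -0.000000+0.000001i)
  m=-2: (+0.000050+0.000265i) × (-0.272682-0.405148i) = +0.000094-0.000093i  (running Σ = +0.000094-0.000092i)
  m=-1: (+0.018257+0.015148i) × (-0.076825+0.144311i) = -0.003589+0.001471i  (running Σ = -0.003495+0.001379i)
  m=0: (+1.016554-0.000000i) × (-0.391054+0.000000i) = -0.397528+0.000000i  (running Σ = -0.401023+0.001379i)
  m=1: (-0.018257+0.015148i) × (+0.076825+0.144311i) = -0.003589-0.001471i  (running Σ = -0.404611-0.000092i)
  m=2: (+0.000050-0.000265i) × (-0.272682+0.405148i) = +0.000094+0.000093i  (running Σ = -0.404518+0.000001i)
  m=3: (+0.000001+0.000002i) × (-0.377653-0.039116i) = -0.000000-0.000001i  (running Σ = -0.404518-0.000000i)
  m=4: (-0.000000-0.000000i) × (-0.064071-0.157664i) = +0.000000+0.000000i  (running Σ = -0.404518+0.000000i)
  m=5: (+0.000000-0.000000i) × (+0.031260-0.037445i) = +0.000000-0.000000i  (running Σ = -0.404518-0.000000i)
  m=6: (-0.000000+0.000000i) × (+0.008129+0.001702i) = -0.000000+0.000000i  (running Σ = -0.404518-0.000000i)
Total Σ_m = -0.404518-0.000000i. Multiply by 0.966644: -0.391025-0.000000i. P_6(cos γ) = -0.391025

-0.391025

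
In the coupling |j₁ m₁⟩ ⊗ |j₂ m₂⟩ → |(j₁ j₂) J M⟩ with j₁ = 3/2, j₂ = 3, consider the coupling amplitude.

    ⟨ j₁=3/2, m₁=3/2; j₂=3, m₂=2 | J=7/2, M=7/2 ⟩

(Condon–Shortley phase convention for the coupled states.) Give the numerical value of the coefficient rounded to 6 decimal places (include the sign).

+0.577350  (= +√(1/3))

√[8·1!2!5!/9! · 3!0!5!1!7!0!] = √(19200)
  +(−1)^0/∏(0,1,0,5,2,0)! = 1/240  (running 1/240)
⟨..|..⟩ = √(19200)·(1/240) = +0.577350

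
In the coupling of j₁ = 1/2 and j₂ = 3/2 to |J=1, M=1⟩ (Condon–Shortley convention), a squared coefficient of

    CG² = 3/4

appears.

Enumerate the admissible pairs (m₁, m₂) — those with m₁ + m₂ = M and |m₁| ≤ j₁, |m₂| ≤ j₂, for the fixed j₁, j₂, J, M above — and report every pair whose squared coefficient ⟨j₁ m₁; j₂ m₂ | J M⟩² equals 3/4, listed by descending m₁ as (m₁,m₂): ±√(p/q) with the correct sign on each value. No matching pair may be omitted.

(-1/2,3/2): −√(3/4)

Admissible pairs with m₁+m₂ = M = 1: (-1/2,3/2), (1/2,1/2)
  (m₁,m₂)=(1/2,1/2): CG² = 1/4, CG = +√(1/4)
  (m₁,m₂)=(-1/2,3/2): CG² = 3/4, CG = −√(3/4)   ← matches the target
Pairs with CG² = 3/4: (-1/2,3/2): −√(3/4)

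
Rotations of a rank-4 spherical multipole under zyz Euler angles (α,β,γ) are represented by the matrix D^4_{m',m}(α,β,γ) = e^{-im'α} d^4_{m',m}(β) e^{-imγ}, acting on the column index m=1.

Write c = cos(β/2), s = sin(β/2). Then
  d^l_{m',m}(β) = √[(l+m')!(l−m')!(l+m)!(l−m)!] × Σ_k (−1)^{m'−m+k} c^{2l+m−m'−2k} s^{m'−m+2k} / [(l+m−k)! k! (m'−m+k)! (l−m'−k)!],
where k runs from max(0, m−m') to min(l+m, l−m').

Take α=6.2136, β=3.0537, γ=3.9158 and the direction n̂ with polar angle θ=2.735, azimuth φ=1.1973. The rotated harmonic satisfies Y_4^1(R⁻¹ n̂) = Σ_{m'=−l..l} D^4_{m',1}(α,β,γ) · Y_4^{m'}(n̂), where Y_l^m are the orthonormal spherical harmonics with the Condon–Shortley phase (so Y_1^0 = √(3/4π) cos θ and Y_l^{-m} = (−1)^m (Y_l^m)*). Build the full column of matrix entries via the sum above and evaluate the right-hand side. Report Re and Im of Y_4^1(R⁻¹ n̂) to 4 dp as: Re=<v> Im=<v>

Re=0.3108 Im=0.3877

Need the full column D^4_{m',1} for m'=−4..4 at α=6.2136, β=3.0537, γ=3.9158.
cos(β/2)=0.043932, sin(β/2)=0.999035
d^4_{-4,1}: single k=5 term ⇒ +0.000631;  D = -0.000313+0.000549i
d^4_{-3,1}: k∈[4..5] ⇒ +0.000049 -0.015231 = -0.015182;  D = +0.008419-0.012633i
d^4_{-2,1}: k∈[3..5] ⇒ +0.000002 -0.001790 +0.185132 = +0.183345;  D = -0.112037+0.145131i
d^4_{-1,1}: k∈[2..5] ⇒ +0.000000 -0.000111 +0.028783 -0.992302 = -0.963630;  D = +0.640461-0.719995i
d^4_{0,1}: k∈[1..4] ⇒ +0.000000 -0.000004 +0.002264 -0.195147 = -0.192887;  D = +0.137909-0.134857i
d^4_{1,1}: k∈[0..3] ⇒ +0.000000 -0.000000 +0.000111 -0.019189 = -0.019078;  D = +0.014534-0.012357i
d^4_{2,1}: k∈[0..2] ⇒ -0.000000 +0.000003 -0.001193 = -0.001190;  D = +0.000958-0.000706i
d^4_{3,1}: k∈[0..1] ⇒ +0.000000 -0.000049 = -0.000049;  D = +0.000041-0.000026i
d^4_{4,1}: single k=0 term ⇒ -0.000001;  D = +0.000001-0.000001i
Y_4^{m'}(θ=2.735,φ=1.1973) and Σ D·Y over m':
  (-0.0003+0.0005i)·(+0.0008+0.0108i)  (+0.0084-0.0126i)·(+0.0640-0.0310i)  (-0.1120+0.1451i)·(-0.1883-0.1744i)  (+0.6405-0.7200i)·(-0.1822+0.4648i)  (+0.1379-0.1349i)·(+0.2750+0.0000i)  (+0.0145-0.0124i)·(+0.1822+0.4648i)  (+0.0010-0.0007i)·(-0.1883+0.1744i)  (+0.0000-0.0000i)·(-0.0640-0.0310i)  (+0.0000-0.0000i)·(+0.0008-0.0108i)
Y_4^1(R⁻¹ n̂) = +0.310808+0.387698i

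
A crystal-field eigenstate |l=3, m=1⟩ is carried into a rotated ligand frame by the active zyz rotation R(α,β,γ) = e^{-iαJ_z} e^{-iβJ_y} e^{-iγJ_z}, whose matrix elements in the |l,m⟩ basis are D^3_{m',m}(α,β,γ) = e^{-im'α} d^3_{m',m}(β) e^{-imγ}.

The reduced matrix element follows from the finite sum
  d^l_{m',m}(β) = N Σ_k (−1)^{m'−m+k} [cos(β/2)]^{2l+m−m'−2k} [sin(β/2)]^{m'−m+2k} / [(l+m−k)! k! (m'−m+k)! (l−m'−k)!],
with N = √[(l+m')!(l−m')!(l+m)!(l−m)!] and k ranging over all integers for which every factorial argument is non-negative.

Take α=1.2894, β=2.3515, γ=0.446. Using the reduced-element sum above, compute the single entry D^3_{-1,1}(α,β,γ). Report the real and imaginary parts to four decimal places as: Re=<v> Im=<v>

D^3_{-1,1}(1.2894,2.3515,0.4460) = e^{-i·-1·1.2894}·d^3_{-1,1}(2.3515)·e^{-i·1·0.4460}. Compute d first:
With c≡cos(β/2)=0.384851 and s≡sin(β/2)=0.922979, N=[2·24·24·2]^{1/2}=48.000000
k: max(0,(1)−(-1))=2 … min(3+(1),3−(-1))=4
  k=2: (−1)^0·48.0000/(8)·0.3849^4·0.9230^2 = +0.112126
  k=3: (−1)^1·48.0000/(6)·0.3849^2·0.9230^4 = -0.859888
  k=4: (−1)^2·48.0000/(48)·0.3849^0·0.9230^6 = +0.618230
d^3_{-1,1}(2.3515) = +0.112126 -0.859888 +0.618230 = -0.129532
D = (+0.277697+0.960669i)·(-0.129532)·(+0.902180-0.431360i) = -0.086130-0.096749i

Re=-0.0861 Im=-0.0967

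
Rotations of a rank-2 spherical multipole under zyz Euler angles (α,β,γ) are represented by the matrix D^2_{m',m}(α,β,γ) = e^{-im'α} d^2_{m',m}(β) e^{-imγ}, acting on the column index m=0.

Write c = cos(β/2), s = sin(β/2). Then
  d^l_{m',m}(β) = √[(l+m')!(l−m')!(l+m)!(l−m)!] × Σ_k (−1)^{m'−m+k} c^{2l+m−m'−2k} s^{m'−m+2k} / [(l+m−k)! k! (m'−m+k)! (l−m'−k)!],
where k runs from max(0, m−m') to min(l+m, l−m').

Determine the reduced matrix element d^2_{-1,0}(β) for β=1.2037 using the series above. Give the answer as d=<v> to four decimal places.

d^2_{-1,0}(β=1.2037) via the finite sum:
Half-angle: c=0.824290, s=0.566168. N=√(1·6·2·2)=4.898979
k: max(0,(0)−(-1))=1 … min(2+(0),2−(-1))=2
  k=1: (−1)^0·4.8990/(2)·0.8243^3·0.5662^1 = +0.776713
  k=2: (−1)^1·4.8990/(2)·0.8243^1·0.5662^3 = -0.366431
d^2_{-1,0}(1.2037) = +0.776713 -0.366431 = +0.410282

d=0.4103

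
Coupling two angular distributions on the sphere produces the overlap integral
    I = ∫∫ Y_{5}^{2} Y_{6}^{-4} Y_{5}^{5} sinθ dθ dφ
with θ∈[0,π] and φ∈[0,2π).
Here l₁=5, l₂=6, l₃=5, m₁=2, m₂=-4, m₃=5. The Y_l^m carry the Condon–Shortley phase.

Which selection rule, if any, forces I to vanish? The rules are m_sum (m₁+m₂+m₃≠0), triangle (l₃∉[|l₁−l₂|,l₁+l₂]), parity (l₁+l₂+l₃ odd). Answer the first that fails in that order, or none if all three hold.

m_sum

azimuthal sum: 2 − 4 + 5 = 3  ✗
1 ≤ 5 ≤ 11 (triangle on l)
L = 5 + 6 + 5 = 16 (even)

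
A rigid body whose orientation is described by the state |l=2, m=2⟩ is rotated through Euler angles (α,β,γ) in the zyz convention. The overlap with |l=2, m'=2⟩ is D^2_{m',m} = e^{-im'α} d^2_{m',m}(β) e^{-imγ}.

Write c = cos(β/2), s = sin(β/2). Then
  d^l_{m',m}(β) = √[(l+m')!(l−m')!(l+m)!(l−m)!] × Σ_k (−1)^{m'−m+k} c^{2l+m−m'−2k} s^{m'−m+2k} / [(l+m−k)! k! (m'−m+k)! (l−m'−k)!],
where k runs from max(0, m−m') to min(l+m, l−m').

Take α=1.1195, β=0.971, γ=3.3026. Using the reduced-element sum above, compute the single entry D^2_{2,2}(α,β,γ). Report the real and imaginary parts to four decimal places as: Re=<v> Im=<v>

First d^2_{2,2}(β=0.9710), then the phase factors e^{-i(2)α} and e^{-i(2)γ}:
c=cos(0.971000/2)=0.884442, s=sin(0.971000/2)=0.466651; N=√[24·1·24·1]=24.000000
k∈{0} keeps every argument non-negative
  k=0: (−1)^0·24.0000/(24)·0.8844^4·0.4667^0 = +0.611895
d^2_{2,2}(0.9710) = +0.611895
D = (-0.619577-0.784936i)·(+0.611895)·(+0.948600-0.316478i) = -0.511633-0.335629i

Re=-0.5116 Im=-0.3356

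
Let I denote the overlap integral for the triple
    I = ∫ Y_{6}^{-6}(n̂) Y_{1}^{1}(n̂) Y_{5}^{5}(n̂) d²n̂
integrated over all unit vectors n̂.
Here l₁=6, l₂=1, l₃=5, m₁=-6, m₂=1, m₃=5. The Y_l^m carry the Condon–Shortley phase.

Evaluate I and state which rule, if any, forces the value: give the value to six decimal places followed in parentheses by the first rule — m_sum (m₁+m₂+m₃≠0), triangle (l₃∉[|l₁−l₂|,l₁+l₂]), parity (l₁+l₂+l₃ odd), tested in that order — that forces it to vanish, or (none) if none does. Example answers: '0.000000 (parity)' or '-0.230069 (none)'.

Checks pass: Σm=0; 12 even; l₃=5∈[5,7].
(2·6+1)(2·1+1)(2·5+1) = 429
Δ: 2! 10! 0! / 13! → 1/858
sum: t=1:−1/14400 = -1/14400
3j²(6 1 5; 0 0 0) = Δ·Π!·Σ² = 6/143  (sign +1)
sum: t=2:+1/7257600 = 1/7257600
3j²(6 1 5; -6 1 5) = Δ·Π!·Σ² = 1/13  (sign +1)
combine: 4πI² = 429·6/143·1/13 = 18/13
take √, sign +1: I = 0.33194004
No selection rule forces the value: the integral is nonzero (none).

0.331940 (none)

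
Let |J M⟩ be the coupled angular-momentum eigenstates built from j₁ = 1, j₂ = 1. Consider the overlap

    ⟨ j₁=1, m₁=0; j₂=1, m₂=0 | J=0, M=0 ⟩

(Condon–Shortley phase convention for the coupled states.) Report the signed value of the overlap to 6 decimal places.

−√(1/3) ≈ -0.577350

j₁+j₂−J=2  J+j₁−j₂=0  J−j₁+j₂=0  j₁+j₂+J+1=3
(j₁±m₁, j₂±m₂, J±M) = (1,1,1,1,0,0)
P² = 1/3
sum k=1..1:
  [1] −1/1 = -1
S = -1
C² = P²·S² = 1/3 ; C = -0.577350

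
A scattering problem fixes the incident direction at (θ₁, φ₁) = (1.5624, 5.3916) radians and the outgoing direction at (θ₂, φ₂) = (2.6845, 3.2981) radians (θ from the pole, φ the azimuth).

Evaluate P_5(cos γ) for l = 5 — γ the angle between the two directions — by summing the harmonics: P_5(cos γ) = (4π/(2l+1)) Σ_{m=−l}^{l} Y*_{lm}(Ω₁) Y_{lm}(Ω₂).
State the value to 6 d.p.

Term-by-term m-sum for l=5 (normalisation 4π/11 = 1.142397):
  m=-5: (-0.116813+0.449107i) × (-0.005511+0.005480i) = -0.001817-0.003115i  (running Σ = -0.001817-0.003115i)
  m=-4: (-0.011227+0.005078i) × (-0.040492+0.029278i) = +0.000306-0.000534i  (running Σ = -0.001511-0.003649i)
  m=-3: (+0.308698+0.155581i) × (-0.165675+0.084058i) = -0.064221+0.000172i  (running Σ = -0.065733-0.003477i)
  m=-2: (+0.002999+0.013906i) × (-0.398971+0.129129i) = -0.002992-0.005161i  (running Σ = -0.068725-0.008638i)
  m=-1: (+0.200989-0.248946i) × (-0.466747+0.073652i) = -0.075476+0.130998i  (running Σ = -0.144200+0.122360i)
  m=0: (+0.014724-0.000000i) × (+0.054316+0.000000i) = +0.000800+0.000000i  (running Σ = -0.143400+0.122360i)
  m=1: (-0.200989-0.248946i) × (+0.466747+0.073652i) = -0.075476-0.130998i  (running Σ = -0.218876-0.008638i)
  m=2: (+0.002999-0.013906i) × (-0.398971-0.129129i) = -0.002992+0.005161i  (running Σ = -0.221868-0.003477i)
  m=3: (-0.308698+0.155581i) × (+0.165675+0.084058i) = -0.064221-0.000172i  (running Σ = -0.286089-0.003649i)
  m=4: (-0.011227-0.005078i) × (-0.040492-0.029278i) = +0.000306+0.000534i  (running Σ = -0.285784-0.003115i)
  m=5: (+0.116813+0.449107i) × (+0.005511+0.005480i) = -0.001817+0.003115i  (running Σ = -0.287601-0.000000i)
Σ over m = -0.287601-0.000000i; ×(4π/11) → -0.328554-0.000000i. Real part: -0.328554

-0.328554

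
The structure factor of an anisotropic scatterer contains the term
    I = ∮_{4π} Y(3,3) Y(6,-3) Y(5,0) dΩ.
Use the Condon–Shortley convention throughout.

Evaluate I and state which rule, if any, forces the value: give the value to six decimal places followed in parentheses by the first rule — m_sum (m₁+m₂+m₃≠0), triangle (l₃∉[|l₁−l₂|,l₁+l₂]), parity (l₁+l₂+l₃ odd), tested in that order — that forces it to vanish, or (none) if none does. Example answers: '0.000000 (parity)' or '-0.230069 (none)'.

0.190675 (none)

Checks pass: Σm=0; 14 even; l₃=5∈[3,9].
(2·3+1)(2·6+1)(2·5+1) = 1001
Δ: 4! 2! 8! / 15! → 1/675675
sum: t=1:−1/8640 t=2:+1/2304 t=3:−1/8640 = 7/34560
3j²(3 6 5; 0 0 0) = Δ·Π!·Σ² = 7/429  (sign -1)
sum: t=0:+1/34560 = 1/34560
3j²(3 6 5; 3 -3 0) = Δ·Π!·Σ² = 4/143  (sign -1)
combine: 4πI² = 1001·7/429·4/143 = 196/429
take √, sign +1: I = 0.19067531
No selection rule forces the value: the integral is nonzero (none).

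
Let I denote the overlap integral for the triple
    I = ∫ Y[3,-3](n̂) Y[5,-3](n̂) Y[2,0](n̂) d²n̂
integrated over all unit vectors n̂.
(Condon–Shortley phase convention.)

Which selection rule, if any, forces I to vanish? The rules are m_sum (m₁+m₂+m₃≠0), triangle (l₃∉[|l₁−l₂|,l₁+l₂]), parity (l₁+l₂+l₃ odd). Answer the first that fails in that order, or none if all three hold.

m_sum

Σmᵢ = -6  ✗
l₃∈[|l₁−l₂|,l₁+l₂]=[2,8], have l₃=2
Σlᵢ = 10 ⇒ even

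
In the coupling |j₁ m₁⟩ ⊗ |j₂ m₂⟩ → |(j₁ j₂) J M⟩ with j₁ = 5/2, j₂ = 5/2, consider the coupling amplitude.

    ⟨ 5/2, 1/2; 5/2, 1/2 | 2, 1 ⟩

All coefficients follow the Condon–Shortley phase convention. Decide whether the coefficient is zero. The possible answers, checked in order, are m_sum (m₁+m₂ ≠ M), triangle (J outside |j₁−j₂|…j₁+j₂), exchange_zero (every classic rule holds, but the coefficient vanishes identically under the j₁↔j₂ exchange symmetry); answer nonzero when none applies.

exchange_zero

m-sum: m₁+m₂ = 1/2+1/2 = 1, M = 1  ✓
triangle: |j₁−j₂| = 0 ≤ J = 2 ≤ j₁+j₂ = 5  ✓
exchange: j₁=j₂ and m₁=m₂, and (−1)^(j₁+j₂−J) = (−1)^3 = −1 forces ⟨j₁m₁;j₂m₂|JM⟩ = −⟨j₂m₂;j₁m₁|JM⟩ = −⟨j₁m₁;j₂m₂|JM⟩ ⇒ the coefficient vanishes identically
Racah sum check: Σ_k collapses to 0 ⇒ CG = 0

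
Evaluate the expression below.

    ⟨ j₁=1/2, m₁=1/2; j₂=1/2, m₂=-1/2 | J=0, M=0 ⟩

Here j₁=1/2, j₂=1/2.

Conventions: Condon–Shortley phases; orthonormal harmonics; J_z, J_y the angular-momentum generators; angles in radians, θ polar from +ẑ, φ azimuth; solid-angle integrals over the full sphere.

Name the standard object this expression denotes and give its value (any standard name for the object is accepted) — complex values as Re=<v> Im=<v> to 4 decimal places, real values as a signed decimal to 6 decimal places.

This is a Clebsch–Gordan (vector-coupling) coefficient.
√[1·1!0!0!/2! · 1!0!0!1!0!0!] = √(1/2)
  +(−1)^0/∏(0,1,0,0,0,0)! = 1  (running 1)
⟨..|..⟩ = √(1/2)·(1) = +0.707107

Clebsch–Gordan coefficient, +√(1/2) ≈ +0.707107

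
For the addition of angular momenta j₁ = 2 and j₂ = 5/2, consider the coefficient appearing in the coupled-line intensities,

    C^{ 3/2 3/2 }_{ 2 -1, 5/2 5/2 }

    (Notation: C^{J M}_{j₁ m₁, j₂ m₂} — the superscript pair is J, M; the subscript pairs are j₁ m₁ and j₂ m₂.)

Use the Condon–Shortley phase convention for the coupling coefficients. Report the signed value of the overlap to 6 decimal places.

-0.534522  (= −√(2/7))

√[4·3!1!2!/7! · 1!3!5!0!3!0!] = √(288/7)
  +(−1)^3/∏(3,0,0,2,1,0)! = -1/12  (running -1/12)
⟨..|..⟩ = √(288/7)·(-1/12) = -0.534522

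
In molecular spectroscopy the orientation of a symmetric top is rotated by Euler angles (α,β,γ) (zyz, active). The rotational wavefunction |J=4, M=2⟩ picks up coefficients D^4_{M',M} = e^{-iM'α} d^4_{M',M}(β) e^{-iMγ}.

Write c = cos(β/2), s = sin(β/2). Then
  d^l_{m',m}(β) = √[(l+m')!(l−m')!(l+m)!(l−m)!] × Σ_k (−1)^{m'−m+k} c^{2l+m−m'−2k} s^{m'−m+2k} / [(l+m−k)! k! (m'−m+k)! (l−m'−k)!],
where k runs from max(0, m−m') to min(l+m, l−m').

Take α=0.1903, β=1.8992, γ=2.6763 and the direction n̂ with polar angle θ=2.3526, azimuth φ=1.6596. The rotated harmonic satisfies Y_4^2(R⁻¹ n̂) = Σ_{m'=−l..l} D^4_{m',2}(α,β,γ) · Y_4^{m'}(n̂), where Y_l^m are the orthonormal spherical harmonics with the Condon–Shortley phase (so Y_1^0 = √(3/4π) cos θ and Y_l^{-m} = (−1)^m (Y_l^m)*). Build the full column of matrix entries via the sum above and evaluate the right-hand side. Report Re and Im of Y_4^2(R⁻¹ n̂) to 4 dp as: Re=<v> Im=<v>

Need the full column D^4_{m',2} for m'=−4..4 at α=0.1903, β=1.8992, γ=2.6763.
cos(β/2)=0.582008, sin(β/2)=0.813183
d^4_{-4,2}: single k=6 term ⇒ +0.518282;  D = -0.062554+0.514494i
d^4_{-3,2}: k∈[5..6] ⇒ +0.786890 -0.512048 = +0.274842;  D = +0.019034+0.274182i
d^4_{-2,2}: k∈[4..6] ⇒ +0.752594 -1.175354 +0.191208 = -0.231552;  D = -0.059441-0.223793i
d^4_{-1,2}: k∈[3..5] ⇒ +0.507839 -1.487082 +0.580608 = -0.398636;  D = -0.173361-0.358966i
d^4_{0,2}: k∈[2..4] ⇒ +0.243822 -1.269287 +0.929199 = -0.096265;  D = -0.057506-0.077202i
d^4_{1,2}: k∈[1..3] ⇒ +0.078042 -0.761758 +0.991388 = +0.307672;  D = +0.227147+0.207524i
d^4_{2,2}: k∈[0..2] ⇒ +0.013165 -0.308413 +0.752594 = +0.457346;  D = +0.389903+0.239043i
d^4_{3,2}: k∈[0..1] ⇒ -0.068827 +0.403084 = +0.334258;  D = +0.312868+0.117652i
d^4_{4,2}: single k=0 term ⇒ +0.135997;  D = +0.134051+0.022926i
Y_4^{m'}(θ=2.3526,φ=1.6596) and Σ D·Y over m':
  (-0.0626+0.5145i)·(+0.1052-0.0390i)  (+0.0190+0.2742i)·(-0.0830-0.3040i)  (-0.0594-0.2238i)·(-0.4104+0.0737i)  (-0.1734-0.3590i)·(+0.0100+0.1119i)  (-0.0575-0.0772i)·(-0.3457+0.0000i)  (+0.2271+0.2075i)·(-0.0100+0.1119i)  (+0.3899+0.2390i)·(-0.4104-0.0737i)  (+0.3129+0.1177i)·(+0.0830-0.3040i)  (+0.1341+0.0229i)·(+0.1052+0.0390i)
Y_4^2(R⁻¹ n̂) = +0.101537-0.061973i

Re=0.1015 Im=-0.0620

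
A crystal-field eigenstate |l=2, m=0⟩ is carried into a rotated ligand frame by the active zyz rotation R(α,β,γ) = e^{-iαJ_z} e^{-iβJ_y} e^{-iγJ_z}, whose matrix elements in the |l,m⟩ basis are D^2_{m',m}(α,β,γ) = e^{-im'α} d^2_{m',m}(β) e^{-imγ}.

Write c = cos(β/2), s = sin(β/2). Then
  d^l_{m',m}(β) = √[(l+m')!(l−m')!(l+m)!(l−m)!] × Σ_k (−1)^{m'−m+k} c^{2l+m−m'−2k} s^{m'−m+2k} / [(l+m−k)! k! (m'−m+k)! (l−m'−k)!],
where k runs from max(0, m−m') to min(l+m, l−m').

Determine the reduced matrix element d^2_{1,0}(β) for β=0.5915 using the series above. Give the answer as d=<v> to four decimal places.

d=-0.5669

d^2_{1,0}(β=0.5915) via the finite sum:
Half-angle: c=0.956584, s=0.291457. N=√(6·1·2·2)=4.898979
The bounds max(0,m−m')=0 and min(l+m,l−m')=1 give 2 terms
  k=0: (−1)^1·4.8990/(2)·0.9566^3·0.2915^1 = -0.624913
  k=1: (−1)^2·4.8990/(2)·0.9566^1·0.2915^3 = +0.058013
d^2_{1,0}(0.5915) = -0.624913 +0.058013 = -0.566900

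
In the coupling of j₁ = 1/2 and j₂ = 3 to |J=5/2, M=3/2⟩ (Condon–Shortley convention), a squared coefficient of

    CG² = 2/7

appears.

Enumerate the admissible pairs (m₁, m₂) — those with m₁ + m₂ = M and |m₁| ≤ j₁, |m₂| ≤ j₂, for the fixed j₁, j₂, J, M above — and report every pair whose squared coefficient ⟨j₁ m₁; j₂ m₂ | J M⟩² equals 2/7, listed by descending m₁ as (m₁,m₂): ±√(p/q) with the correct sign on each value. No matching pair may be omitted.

Admissible pairs with m₁+m₂ = M = 3/2: (-1/2,2), (1/2,1)
  (m₁,m₂)=(1/2,1): CG² = 2/7, CG = +√(2/7)   ← matches the target
  (m₁,m₂)=(-1/2,2): CG² = 5/7, CG = −√(5/7)
Pairs with CG² = 2/7: (1/2,1): +√(2/7)

(1/2,1): +√(2/7)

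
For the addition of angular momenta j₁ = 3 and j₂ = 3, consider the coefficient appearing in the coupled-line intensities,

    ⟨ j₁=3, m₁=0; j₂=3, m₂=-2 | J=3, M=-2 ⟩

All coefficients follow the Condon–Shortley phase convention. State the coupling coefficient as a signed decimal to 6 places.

j₁+j₂−J=3  J+j₁−j₂=3  J−j₁+j₂=3  j₁+j₂+J+1=10
(j₁±m₁, j₂±m₂, J±M) = (3,3,1,5,1,5)
P² = 216
sum k=0..1:
  [0] +1/72 = 1/72
  [1] −1/24 = -1/24
S = -1/36
C² = P²·S² = 1/6 ; C = -0.408248

-0.408248  (= −√(1/6))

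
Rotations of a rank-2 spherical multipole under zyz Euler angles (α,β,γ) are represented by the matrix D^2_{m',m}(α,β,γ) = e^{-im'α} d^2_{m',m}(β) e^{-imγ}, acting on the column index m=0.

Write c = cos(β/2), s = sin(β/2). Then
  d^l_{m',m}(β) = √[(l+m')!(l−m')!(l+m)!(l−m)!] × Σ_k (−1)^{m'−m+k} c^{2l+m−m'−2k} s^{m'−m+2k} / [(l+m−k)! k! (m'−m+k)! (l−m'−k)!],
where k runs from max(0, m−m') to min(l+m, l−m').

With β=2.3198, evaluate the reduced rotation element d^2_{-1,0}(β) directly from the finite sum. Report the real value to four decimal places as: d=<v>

d^2_{-1,0}(β=2.3198) via the finite sum:
Half-angle: c=0.399431, s=0.916763. N=√(1·6·2·2)=4.898979
k: max(0,(0)−(-1))=1 … min(2+(0),2−(-1))=2
  k=1: (−1)^0·4.8990/(2)·0.3994^3·0.9168^1 = +0.143106
  k=2: (−1)^1·4.8990/(2)·0.3994^1·0.9168^3 = -0.753857
d^2_{-1,0}(2.3198) = +0.143106 -0.753857 = -0.610751

d=-0.6108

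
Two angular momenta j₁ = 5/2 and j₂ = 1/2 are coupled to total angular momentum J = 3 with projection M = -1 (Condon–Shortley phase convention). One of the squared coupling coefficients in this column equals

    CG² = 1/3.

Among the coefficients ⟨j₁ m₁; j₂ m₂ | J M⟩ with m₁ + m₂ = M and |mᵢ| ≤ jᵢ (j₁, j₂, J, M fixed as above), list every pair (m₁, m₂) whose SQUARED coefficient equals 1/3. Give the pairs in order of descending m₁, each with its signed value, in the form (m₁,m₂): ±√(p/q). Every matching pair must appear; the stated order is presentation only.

(-3/2,1/2): +√(1/3)

Admissible pairs with m₁+m₂ = M = -1: (-3/2,1/2), (-1/2,-1/2)
  (m₁,m₂)=(-1/2,-1/2): CG² = 2/3, CG = +√(2/3)
  (m₁,m₂)=(-3/2,1/2): CG² = 1/3, CG = +√(1/3)   ← matches the target
Pairs with CG² = 1/3: (-3/2,1/2): +√(1/3)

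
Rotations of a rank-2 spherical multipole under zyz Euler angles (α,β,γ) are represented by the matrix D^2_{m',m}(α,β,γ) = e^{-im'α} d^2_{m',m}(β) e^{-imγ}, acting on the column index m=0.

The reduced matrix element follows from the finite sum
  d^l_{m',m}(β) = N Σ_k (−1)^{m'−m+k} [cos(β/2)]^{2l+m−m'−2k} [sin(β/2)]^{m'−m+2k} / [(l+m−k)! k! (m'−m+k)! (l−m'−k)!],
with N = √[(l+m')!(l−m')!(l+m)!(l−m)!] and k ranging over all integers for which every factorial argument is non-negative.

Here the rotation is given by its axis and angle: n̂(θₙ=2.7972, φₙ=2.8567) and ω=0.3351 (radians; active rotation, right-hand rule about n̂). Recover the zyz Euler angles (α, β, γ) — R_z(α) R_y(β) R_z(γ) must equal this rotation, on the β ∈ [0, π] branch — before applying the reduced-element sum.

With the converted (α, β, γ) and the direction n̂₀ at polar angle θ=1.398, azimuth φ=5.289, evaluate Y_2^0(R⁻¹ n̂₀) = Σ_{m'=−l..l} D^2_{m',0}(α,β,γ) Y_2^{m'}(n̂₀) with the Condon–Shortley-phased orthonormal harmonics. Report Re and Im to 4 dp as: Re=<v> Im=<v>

Axis–angle → zyz. n̂ = (sinθₙcosφₙ, sinθₙsinφₙ, cosθₙ) = (-0.324016, +0.094891, -0.941281), ω = 0.3351.
R = I cosω + sinω [n̂]ₓ + (1−cosω) n̂n̂ᵀ gives
  R = [+0.950217, +0.307843, +0.048171; -0.311263, +0.944878, +0.101589; -0.014242, -0.111525, +0.993660]
β = atan2(√(R₁₃²+R₂₃²), R₃₃) = 0.112669; α = atan2(R₂₃, R₁₃) mod 2π = 1.128024; γ = atan2(R₃₂, −R₃₁) mod 2π = 4.839402
Need the full column D^2_{m',0} for m'=−2..2 at α=1.1280, β=0.1127, γ=4.8394.
cos(β/2)=0.998414, sin(β/2)=0.056305
d^2_{-2,0}: single k=2 term ⇒ +0.007741;  D = -0.004899+0.005993i
d^2_{-1,0}: k∈[1..2] ⇒ +0.137263 -0.000437 = +0.136826;  D = +0.058623+0.123632i
d^2_{0,0}: k∈[0..2] ⇒ +0.993670 -0.012641 +0.000010 = +0.981039;  D = +0.981039+0.000000i
d^2_{1,0}: k∈[0..1] ⇒ -0.137263 +0.000437 = -0.136826;  D = -0.058623+0.123632i
d^2_{2,0}: single k=0 term ⇒ +0.007741;  D = -0.004899-0.005993i
Y_2^{m'}(θ=1.398,φ=5.289) and Σ D·Y over m':
  (-0.0049+0.0060i)·(-0.1520+0.3426i)  (+0.0586+0.1236i)·(+0.0713+0.1097i)  (+0.9810+0.0000i)·(-0.2874+0.0000i)  (-0.0586+0.1236i)·(-0.0713+0.1097i)  (-0.0049-0.0060i)·(-0.1520-0.3426i)
Y_2^0(R⁻¹ n̂) = -0.303348+0.000000i

Re=-0.3033 Im=0.0000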